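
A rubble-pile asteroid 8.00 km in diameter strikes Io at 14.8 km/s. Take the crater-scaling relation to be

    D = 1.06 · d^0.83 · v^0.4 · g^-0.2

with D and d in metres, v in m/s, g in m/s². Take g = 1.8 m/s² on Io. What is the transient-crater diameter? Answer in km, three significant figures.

D ≈ 76.2 km

In SI units: d = 8000 m, v = 14800 m/s.
d^0.83 = 8000^0.83 = 1736
v^0.4 = 14800^0.4 = 46.57
g^-0.2 = 1.8^-0.2 = 0.8891
D = 1.06 × 1736 × 46.57 × 0.8891 = 76193 m
   = 76.19 km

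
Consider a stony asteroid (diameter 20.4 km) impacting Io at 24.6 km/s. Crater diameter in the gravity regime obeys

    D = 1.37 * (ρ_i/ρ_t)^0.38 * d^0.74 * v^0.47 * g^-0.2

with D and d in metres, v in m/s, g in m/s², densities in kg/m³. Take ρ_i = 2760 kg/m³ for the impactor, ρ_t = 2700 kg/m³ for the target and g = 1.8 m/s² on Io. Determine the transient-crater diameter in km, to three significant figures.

D ≈ 220 km

In SI units: d = 20400 m, v = 24600 m/s.
(ρ_i/ρ_t)^0.38 = (2760/2700)^0.38 = 1.008
d^0.74 = 20400^0.74 = 1546
v^0.47 = 24600^0.47 = 115.8
g^-0.2 = 1.8^-0.2 = 0.8891
D = 1.37 × 1.008 × 1546 × 115.8 × 0.8891 = 2.198 × 10^5 m
   = 219.8 km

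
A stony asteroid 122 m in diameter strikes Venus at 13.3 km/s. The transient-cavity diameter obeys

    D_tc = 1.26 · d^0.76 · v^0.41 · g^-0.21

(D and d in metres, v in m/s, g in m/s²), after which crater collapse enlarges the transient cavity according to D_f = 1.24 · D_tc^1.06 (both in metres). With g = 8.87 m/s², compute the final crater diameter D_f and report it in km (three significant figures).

D_f ≈ 2.90 km

v = 13300 m/s.
d^0.76 = 122^0.76 = 38.52
v^0.41 = 13300^0.41 = 49.07
g^-0.21 = 8.87^-0.21 = 0.6323
D_tc = 1.26 × 38.52 × 49.07 × 0.6323 = 1506 m
D_f = 1.24 × (1506)^1.06 = 2897 m
     = 2.897 km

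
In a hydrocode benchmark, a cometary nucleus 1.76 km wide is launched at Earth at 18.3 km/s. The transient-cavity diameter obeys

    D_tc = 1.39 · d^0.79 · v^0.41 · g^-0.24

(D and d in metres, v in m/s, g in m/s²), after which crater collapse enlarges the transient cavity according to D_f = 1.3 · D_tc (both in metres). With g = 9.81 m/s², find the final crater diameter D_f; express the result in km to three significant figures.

In SI: d = 1760 m, v = 18300 m/s.
d^0.79 = 1760^0.79 = 366.4
v^0.41 = 18300^0.41 = 55.92
g^-0.24 = 9.81^-0.24 = 0.5781
D_tc = 1.39 × 366.4 × 55.92 × 0.5781 = 16460 m
D_f = 1.3 × 16460 = 21398 m
     = 21.40 km

D_f ≈ 21.4 km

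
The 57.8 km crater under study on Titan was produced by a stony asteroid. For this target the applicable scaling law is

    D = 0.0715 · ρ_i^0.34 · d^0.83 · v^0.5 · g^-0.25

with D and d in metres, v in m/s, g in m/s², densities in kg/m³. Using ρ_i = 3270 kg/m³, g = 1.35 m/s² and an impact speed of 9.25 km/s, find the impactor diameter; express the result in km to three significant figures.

Rearranging for d: d = [D / (0.0715 · 3270^0.34 · 9250^0.5 · 1.35^-0.25)]^(1/0.83).
D = 57800 m.
3270^0.34 = 15.67
9250^0.5 = 96.18
1.35^-0.25 = 0.9277
Denominator = 0.0715 × 15.67 × 96.18 × 0.9277 = 99.97
D / 99.97 = 57800 / 99.97 = 578.2
d = 578.2^(1/0.83) = 578.2^1.2048 = 2127 m

d ≈ 2.13 km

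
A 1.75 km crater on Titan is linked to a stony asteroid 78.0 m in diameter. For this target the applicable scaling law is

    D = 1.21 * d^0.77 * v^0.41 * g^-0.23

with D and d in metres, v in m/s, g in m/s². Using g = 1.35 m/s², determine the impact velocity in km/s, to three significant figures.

Rearranging for v: v = [D / (1.21 · 78^0.77 · 1.35^-0.23)]^(1/0.41).
D = 1750 m.
78^0.77 = 28.64
1.35^-0.23 = 0.9333
Denominator = 1.21 × 28.64 × 0.9333 = 32.34
D / 32.34 = 1750 / 32.34 = 54.11
v = 54.11^(1/0.41) = 54.11^2.439 = 16884 m/s

v ≈ 16.9 km/s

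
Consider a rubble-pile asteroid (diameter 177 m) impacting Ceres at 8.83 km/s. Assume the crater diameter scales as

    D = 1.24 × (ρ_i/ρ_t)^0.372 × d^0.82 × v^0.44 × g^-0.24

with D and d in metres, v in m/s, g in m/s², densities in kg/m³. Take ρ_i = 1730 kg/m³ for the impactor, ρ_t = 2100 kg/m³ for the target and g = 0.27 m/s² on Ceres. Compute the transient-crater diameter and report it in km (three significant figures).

D ≈ 6.00 km

In SI units: v = 8830 m/s.
(ρ_i/ρ_t)^0.372 = (1730/2100)^0.372 = 0.9304
d^0.82 = 177^0.82 = 69.72
v^0.44 = 8830^0.44 = 54.48
g^-0.24 = 0.27^-0.24 = 1.369
D = 1.24 × 0.9304 × 69.72 × 54.48 × 1.369 = 5999 m
   = 5.999 km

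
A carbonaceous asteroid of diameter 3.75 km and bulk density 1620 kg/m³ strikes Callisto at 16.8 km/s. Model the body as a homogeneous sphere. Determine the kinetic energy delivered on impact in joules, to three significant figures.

E ≈ 6.31 × 10^21 J

d = 3750 m; v = 16800 m/s.
Mass m = (π/6) ρ d³ = (π/6) × 1620 × (3750)³ = 4.473 × 10^13 kg
E = ½ m v² = 0.5 × 4.473 × 10^13 × (16800)² = 6.312 × 10^21 J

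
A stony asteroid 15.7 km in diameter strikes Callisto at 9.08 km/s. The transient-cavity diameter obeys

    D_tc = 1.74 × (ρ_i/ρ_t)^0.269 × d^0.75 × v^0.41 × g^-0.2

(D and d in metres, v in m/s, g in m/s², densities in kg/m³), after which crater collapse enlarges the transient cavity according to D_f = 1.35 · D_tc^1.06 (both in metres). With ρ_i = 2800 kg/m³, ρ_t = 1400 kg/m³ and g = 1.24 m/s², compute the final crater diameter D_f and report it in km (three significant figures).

In SI: d = 15700 m, v = 9080 m/s.
(ρ_i/ρ_t)^0.269 = (2800/1400)^0.269 = 1.205
d^0.75 = 15700^0.75 = 1403
v^0.41 = 9080^0.41 = 41.96
g^-0.2 = 1.24^-0.2 = 0.9579
D_tc = 1.74 × 1.205 × 1403 × 41.96 × 0.9579 = 1.182 × 10^5 m
D_f = 1.35 × (1.182 × 10^5)^1.06 = 3.216 × 10^5 m
     = 321.6 km

D_f ≈ 322 km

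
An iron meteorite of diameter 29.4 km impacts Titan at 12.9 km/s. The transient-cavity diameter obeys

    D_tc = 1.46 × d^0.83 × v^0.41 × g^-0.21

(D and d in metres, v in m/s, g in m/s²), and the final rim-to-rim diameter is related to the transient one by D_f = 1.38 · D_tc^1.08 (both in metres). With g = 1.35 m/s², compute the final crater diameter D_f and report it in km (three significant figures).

In SI: d = 29400 m, v = 12900 m/s.
d^0.83 = 29400^0.83 = 5114
v^0.41 = 12900^0.41 = 48.46
g^-0.21 = 1.35^-0.21 = 0.9389
D_tc = 1.46 × 5114 × 48.46 × 0.9389 = 3.397 × 10^5 m
D_f = 1.38 × (3.397 × 10^5)^1.08 = 1.299 × 10^6 m
     = 1299 km

D_f ≈ 1300 km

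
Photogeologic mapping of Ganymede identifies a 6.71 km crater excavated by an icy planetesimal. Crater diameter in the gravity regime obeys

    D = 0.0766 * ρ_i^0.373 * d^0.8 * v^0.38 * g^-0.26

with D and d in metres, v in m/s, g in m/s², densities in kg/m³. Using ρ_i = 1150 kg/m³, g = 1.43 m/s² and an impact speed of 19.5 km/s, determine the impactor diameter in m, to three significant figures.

Rearranging for d: d = [D / (0.0766 · 1150^0.373 · 19500^0.38 · 1.43^-0.26)]^(1/0.8).
D = 6710 m.
1150^0.373 = 13.86
19500^0.38 = 42.68
1.43^-0.26 = 0.9112
Denominator = 0.0766 × 13.86 × 42.68 × 0.9112 = 41.29
D / 41.29 = 6710 / 41.29 = 162.5
d = 162.5^(1/0.8) = 162.5^1.25 = 580.2 m

d ≈ 580 m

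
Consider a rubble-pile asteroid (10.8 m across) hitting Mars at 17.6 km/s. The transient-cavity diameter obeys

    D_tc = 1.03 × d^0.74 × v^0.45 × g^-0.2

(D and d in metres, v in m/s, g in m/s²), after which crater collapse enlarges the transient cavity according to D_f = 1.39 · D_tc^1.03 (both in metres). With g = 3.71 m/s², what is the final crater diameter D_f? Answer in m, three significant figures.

D_f ≈ 623 m

v = 17600 m/s.
d^0.74 = 10.8^0.74 = 5.817
v^0.45 = 17600^0.45 = 81.37
g^-0.2 = 3.71^-0.2 = 0.7694
D_tc = 1.03 × 5.817 × 81.37 × 0.7694 = 375.1 m
D_f = 1.39 × (375.1)^1.03 = 622.9 m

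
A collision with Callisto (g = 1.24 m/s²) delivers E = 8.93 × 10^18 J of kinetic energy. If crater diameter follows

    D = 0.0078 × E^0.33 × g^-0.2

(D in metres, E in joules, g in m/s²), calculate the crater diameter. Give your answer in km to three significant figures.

E^0.33 = (8.93 × 10^18)^0.33 = 1.794 × 10^6
g^-0.2 = 1.24^-0.2 = 0.9579
D = 0.0078 × 1.794 × 10^6 × 0.9579 = 13404 m
   = 13.40 km

D ≈ 13.4 km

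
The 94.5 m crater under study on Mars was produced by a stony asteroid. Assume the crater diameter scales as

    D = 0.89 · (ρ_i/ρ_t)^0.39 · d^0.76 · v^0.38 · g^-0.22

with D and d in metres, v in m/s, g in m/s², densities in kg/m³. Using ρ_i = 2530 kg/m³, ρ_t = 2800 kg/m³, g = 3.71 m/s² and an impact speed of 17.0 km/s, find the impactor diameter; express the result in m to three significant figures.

Rearranging for d: d = [D / (0.89 · (2530/2800)^0.39 · 17000^0.38 · 3.71^-0.22)]^(1/0.76).
(2530/2800)^0.39 = 0.9612
17000^0.38 = 40.51
3.71^-0.22 = 0.7494
Denominator = 0.89 × 0.9612 × 40.51 × 0.7494 = 25.97
D / 25.97 = 94.5 / 25.97 = 3.639
d = 3.639^(1/0.76) = 3.639^1.3158 = 5.472 m

d ≈ 5.47 m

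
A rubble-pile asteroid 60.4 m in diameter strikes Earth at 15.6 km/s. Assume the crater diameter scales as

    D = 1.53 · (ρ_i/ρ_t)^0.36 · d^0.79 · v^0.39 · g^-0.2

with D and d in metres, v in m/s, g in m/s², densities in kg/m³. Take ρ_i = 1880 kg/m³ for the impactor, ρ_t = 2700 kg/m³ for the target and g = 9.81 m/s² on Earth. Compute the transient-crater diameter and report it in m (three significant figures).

D ≈ 938 m

In SI units: v = 15600 m/s.
(ρ_i/ρ_t)^0.36 = (1880/2700)^0.36 = 0.8778
d^0.79 = 60.4^0.79 = 25.53
v^0.39 = 15600^0.39 = 43.18
g^-0.2 = 9.81^-0.2 = 0.6334
D = 1.53 × 0.8778 × 25.53 × 43.18 × 0.6334 = 937.8 m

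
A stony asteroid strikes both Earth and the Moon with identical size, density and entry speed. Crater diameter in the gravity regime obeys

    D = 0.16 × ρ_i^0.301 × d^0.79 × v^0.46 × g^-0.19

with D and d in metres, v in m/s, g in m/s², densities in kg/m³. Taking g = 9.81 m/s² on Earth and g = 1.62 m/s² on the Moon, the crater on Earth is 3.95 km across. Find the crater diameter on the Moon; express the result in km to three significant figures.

All impactor-dependent factors cancel in the ratio, leaving D_Moon/D_Earth = (g_Moon/g_Earth)^-0.19.
(1.62/9.81)^-0.19 = 0.1651^-0.19 = 1.408
D_Moon = 1.408 × 3.95 km = 5.56 km

D ≈ 5.56 km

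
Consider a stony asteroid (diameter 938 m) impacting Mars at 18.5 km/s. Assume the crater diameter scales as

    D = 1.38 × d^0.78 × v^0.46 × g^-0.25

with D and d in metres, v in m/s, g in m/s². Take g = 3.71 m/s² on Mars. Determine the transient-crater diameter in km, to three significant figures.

D ≈ 19.0 km

In SI units: v = 18500 m/s.
d^0.78 = 938^0.78 = 208.1
v^0.46 = 18500^0.46 = 91.81
g^-0.25 = 3.71^-0.25 = 0.7205
D = 1.38 × 208.1 × 91.81 × 0.7205 = 18997 m
   = 19.00 km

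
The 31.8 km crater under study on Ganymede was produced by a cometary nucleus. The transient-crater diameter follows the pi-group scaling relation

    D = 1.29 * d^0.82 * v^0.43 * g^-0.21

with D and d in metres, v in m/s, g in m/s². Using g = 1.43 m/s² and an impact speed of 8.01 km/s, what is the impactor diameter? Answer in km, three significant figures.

Rearranging for d: d = [D / (1.29 · 8010^0.43 · 1.43^-0.21)]^(1/0.82).
D = 31800 m.
8010^0.43 = 47.70
1.43^-0.21 = 0.9276
Denominator = 1.29 × 47.70 × 0.9276 = 57.08
D / 57.08 = 31800 / 57.08 = 557.1
d = 557.1^(1/0.82) = 557.1^1.2195 = 2232 m

d ≈ 2.23 km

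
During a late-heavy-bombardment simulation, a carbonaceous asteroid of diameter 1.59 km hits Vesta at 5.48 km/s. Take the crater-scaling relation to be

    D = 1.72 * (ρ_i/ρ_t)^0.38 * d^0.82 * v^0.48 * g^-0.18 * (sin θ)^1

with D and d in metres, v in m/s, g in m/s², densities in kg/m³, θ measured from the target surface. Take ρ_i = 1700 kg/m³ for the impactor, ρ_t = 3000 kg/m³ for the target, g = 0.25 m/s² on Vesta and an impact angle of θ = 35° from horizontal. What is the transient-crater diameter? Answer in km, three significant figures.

D ≈ 26.8 km

In SI units: d = 1590 m, v = 5480 m/s.
(ρ_i/ρ_t)^0.38 = (1700/3000)^0.38 = 0.8059
d^0.82 = 1590^0.82 = 421.8
v^0.48 = 5480^0.48 = 62.32
g^-0.18 = 0.25^-0.18 = 1.283
(sin 35°)^1 = 0.5736^1 = 0.5736
D = 1.72 × 0.8059 × 421.8 × 62.32 × 1.283 × 0.5736 = 26815 m
   = 26.82 km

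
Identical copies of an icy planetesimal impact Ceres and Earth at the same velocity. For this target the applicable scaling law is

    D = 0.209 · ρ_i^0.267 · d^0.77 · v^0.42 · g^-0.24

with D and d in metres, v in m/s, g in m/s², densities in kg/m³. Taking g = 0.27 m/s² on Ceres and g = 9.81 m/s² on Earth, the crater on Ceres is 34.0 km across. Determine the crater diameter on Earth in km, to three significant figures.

D ≈ 14.4 km

All impactor-dependent factors cancel in the ratio, leaving D_Earth/D_Ceres = (g_Earth/g_Ceres)^-0.24.
(9.81/0.27)^-0.24 = 36.33^-0.24 = 0.4222
D_Earth = 0.4222 × 34.0 km = 14.4 km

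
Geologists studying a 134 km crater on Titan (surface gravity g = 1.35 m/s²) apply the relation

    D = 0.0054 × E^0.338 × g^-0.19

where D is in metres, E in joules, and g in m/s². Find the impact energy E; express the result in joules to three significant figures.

E ≈ 8.94 × 10^21 J

Rearranging: E = [D / (0.0054 · g^-0.19)]^(1/0.338).
D = 134000 m.
g^-0.19 = 1.35^-0.19 = 0.9446
D / (0.0054 × 0.9446) = 134000 / (5.101 × 10^-3) = 2.627 × 10^7
E = (2.627 × 10^7)^2.9586 = 8.937 × 10^21 J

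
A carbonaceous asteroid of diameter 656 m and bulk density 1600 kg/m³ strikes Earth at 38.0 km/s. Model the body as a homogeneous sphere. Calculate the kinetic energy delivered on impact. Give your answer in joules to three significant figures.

E ≈ 1.71 × 10^20 J

v = 38000 m/s.
Mass m = (π/6) ρ d³ = (π/6) × 1600 × (656)³ = 2.365 × 10^11 kg
E = ½ m v² = 0.5 × 2.365 × 10^11 × (38000)² = 1.708 × 10^20 J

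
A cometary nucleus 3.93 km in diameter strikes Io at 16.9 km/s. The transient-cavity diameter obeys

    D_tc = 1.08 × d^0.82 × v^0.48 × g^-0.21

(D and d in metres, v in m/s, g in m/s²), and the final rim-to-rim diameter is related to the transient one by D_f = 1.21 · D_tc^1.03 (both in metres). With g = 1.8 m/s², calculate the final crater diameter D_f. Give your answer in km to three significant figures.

In SI: d = 3930 m, v = 16900 m/s.
d^0.82 = 3930^0.82 = 885.9
v^0.48 = 16900^0.48 = 107.0
g^-0.21 = 1.8^-0.21 = 0.8839
D_tc = 1.08 × 885.9 × 107.0 × 0.8839 = 90490 m
D_f = 1.21 × (90490)^1.03 = 1.542 × 10^5 m
     = 154.2 km

D_f ≈ 154 km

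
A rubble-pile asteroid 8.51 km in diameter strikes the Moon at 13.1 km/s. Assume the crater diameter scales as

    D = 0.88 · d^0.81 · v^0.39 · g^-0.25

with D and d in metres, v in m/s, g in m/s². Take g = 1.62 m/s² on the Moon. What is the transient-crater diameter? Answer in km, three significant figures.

In SI units: d = 8510 m, v = 13100 m/s.
d^0.81 = 8510^0.81 = 1525
v^0.39 = 13100^0.39 = 40.34
g^-0.25 = 1.62^-0.25 = 0.8864
D = 0.88 × 1525 × 40.34 × 0.8864 = 47986 m
   = 47.99 km

D ≈ 48.0 km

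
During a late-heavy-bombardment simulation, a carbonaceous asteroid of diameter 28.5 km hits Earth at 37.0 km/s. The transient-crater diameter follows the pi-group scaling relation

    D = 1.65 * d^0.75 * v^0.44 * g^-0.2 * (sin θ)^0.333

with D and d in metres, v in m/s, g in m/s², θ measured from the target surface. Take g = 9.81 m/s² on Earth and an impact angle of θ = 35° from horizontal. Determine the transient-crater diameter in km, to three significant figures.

D ≈ 195 km

In SI units: d = 28500 m, v = 37000 m/s.
d^0.75 = 28500^0.75 = 2193
v^0.44 = 37000^0.44 = 102.3
g^-0.2 = 9.81^-0.2 = 0.6334
(sin 35°)^0.333 = 0.5736^0.333 = 0.8310
D = 1.65 × 2193 × 102.3 × 0.6334 × 0.8310 = 1.948 × 10^5 m
   = 194.8 km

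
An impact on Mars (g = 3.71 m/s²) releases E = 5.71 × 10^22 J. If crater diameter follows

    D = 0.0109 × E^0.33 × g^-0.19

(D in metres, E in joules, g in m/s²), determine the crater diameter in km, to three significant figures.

D ≈ 275 km

E^0.33 = (5.71 × 10^22)^0.33 = 3.234 × 10^7
g^-0.19 = 3.71^-0.19 = 0.7795
D = 0.0109 × 3.234 × 10^7 × 0.7795 = 2.748 × 10^5 m
   = 274.8 km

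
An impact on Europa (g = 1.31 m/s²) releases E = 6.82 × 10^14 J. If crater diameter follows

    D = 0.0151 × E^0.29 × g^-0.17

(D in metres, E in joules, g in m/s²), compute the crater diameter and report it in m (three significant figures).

D ≈ 289 m

E^0.29 = (6.82 × 10^14)^0.29 = 2.004 × 10^4
g^-0.17 = 1.31^-0.17 = 0.9551
D = 0.0151 × 2.004 × 10^4 × 0.9551 = 289.0 m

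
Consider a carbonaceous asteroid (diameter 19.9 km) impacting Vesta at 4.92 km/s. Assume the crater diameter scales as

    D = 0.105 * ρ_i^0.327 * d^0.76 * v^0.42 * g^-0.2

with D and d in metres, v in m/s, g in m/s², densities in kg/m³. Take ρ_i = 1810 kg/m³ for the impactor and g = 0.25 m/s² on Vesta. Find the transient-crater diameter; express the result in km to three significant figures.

D ≈ 106 km

In SI units: d = 19900 m, v = 4920 m/s.
ρ_i^0.327 = 1810^0.327 = 11.62
d^0.76 = 19900^0.76 = 1850
v^0.42 = 4920^0.42 = 35.53
g^-0.2 = 0.25^-0.2 = 1.320
D = 0.105 × 11.62 × 1850 × 35.53 × 1.320 = 1.059 × 10^5 m
   = 105.9 km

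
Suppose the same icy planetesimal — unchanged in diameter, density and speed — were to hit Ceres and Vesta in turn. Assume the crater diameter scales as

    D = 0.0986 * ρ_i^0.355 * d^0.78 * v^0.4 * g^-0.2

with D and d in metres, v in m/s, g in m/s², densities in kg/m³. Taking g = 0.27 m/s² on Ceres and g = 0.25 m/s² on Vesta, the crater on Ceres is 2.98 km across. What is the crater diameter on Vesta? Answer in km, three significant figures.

D ≈ 3.03 km

All impactor-dependent factors cancel in the ratio, leaving D_Vesta/D_Ceres = (g_Vesta/g_Ceres)^-0.2.
(0.25/0.27)^-0.2 = 0.9259^-0.2 = 1.016
D_Vesta = 1.016 × 2.98 km = 3.03 km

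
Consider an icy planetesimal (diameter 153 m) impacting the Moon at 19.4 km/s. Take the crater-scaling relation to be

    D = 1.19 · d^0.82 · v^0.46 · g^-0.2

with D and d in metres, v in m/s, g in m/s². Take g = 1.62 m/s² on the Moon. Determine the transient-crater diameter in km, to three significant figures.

In SI units: v = 19400 m/s.
d^0.82 = 153^0.82 = 61.87
v^0.46 = 19400^0.46 = 93.84
g^-0.2 = 1.62^-0.2 = 0.9080
D = 1.19 × 61.87 × 93.84 × 0.9080 = 6273 m
   = 6.273 km

D ≈ 6.27 km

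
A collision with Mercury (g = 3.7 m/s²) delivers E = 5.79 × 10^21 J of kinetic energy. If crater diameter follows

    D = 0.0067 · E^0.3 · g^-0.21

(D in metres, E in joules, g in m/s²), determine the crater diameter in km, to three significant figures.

E^0.3 = (5.79 × 10^21)^0.3 = 3.379 × 10^6
g^-0.21 = 3.7^-0.21 = 0.7598
D = 0.0067 × 3.379 × 10^6 × 0.7598 = 17201 m
   = 17.20 km

D ≈ 17.2 km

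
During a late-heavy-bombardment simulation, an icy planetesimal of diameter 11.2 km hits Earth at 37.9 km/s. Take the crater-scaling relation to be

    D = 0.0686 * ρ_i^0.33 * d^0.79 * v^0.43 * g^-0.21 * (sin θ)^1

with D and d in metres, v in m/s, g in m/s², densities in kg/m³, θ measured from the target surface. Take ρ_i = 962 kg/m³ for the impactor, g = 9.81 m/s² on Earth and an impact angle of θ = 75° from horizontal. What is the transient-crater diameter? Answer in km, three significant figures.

In SI units: d = 11200 m, v = 37900 m/s.
ρ_i^0.33 = 962^0.33 = 9.648
d^0.79 = 11200^0.79 = 1581
v^0.43 = 37900^0.43 = 93.07
g^-0.21 = 9.81^-0.21 = 0.6191
(sin 75°)^1 = 0.9659^1 = 0.9659
D = 0.0686 × 9.648 × 1581 × 93.07 × 0.6191 × 0.9659 = 58237 m
   = 58.24 km

D ≈ 58.2 km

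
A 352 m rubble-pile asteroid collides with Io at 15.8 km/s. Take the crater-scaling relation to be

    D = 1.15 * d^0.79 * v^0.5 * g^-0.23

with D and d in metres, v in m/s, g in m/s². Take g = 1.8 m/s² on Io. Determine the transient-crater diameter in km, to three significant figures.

In SI units: v = 15800 m/s.
d^0.79 = 352^0.79 = 102.7
v^0.5 = 15800^0.5 = 125.7
g^-0.23 = 1.8^-0.23 = 0.8735
D = 1.15 × 102.7 × 125.7 × 0.8735 = 12968 m
   = 12.97 km

D ≈ 13.0 km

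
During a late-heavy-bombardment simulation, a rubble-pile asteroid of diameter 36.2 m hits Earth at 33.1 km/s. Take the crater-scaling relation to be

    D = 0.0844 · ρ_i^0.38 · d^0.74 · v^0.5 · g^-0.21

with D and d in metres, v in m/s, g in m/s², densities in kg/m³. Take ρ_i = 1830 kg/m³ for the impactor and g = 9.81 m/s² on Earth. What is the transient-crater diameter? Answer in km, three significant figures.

In SI units: v = 33100 m/s.
ρ_i^0.38 = 1830^0.38 = 17.37
d^0.74 = 36.2^0.74 = 14.24
v^0.5 = 33100^0.5 = 181.9
g^-0.21 = 9.81^-0.21 = 0.6191
D = 0.0844 × 17.37 × 14.24 × 181.9 × 0.6191 = 2351 m
   = 2.351 km

D ≈ 2.35 km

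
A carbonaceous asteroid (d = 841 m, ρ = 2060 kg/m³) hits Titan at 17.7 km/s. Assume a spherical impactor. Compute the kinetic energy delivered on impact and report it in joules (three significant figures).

v = 17700 m/s.
Mass m = (π/6) ρ d³ = (π/6) × 2060 × (841)³ = 6.416 × 10^11 kg
E = ½ m v² = 0.5 × 6.416 × 10^11 × (17700)² = 1.005 × 10^20 J

E ≈ 1.01 × 10^20 J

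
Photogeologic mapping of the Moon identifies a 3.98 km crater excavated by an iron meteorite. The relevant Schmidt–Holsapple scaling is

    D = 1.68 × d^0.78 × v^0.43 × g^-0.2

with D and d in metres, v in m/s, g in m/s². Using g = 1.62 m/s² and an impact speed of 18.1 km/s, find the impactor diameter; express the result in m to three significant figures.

Rearranging for d: d = [D / (1.68 · 18100^0.43 · 1.62^-0.2)]^(1/0.78).
D = 3980 m.
18100^0.43 = 67.73
1.62^-0.2 = 0.9080
Denominator = 1.68 × 67.73 × 0.9080 = 103.3
D / 103.3 = 3980 / 103.3 = 38.53
d = 38.53^(1/0.78) = 38.53^1.2821 = 107.9 m

d ≈ 108 m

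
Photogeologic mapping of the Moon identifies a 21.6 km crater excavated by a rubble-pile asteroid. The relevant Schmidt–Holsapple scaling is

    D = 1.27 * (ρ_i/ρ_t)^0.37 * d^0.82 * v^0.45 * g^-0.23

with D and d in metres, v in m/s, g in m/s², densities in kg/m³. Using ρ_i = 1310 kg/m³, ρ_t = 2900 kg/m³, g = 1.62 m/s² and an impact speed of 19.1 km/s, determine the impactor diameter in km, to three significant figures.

d ≈ 1.06 km

Rearranging for d: d = [D / (1.27 · (1310/2900)^0.37 · 19100^0.45 · 1.62^-0.23)]^(1/0.82).
D = 21600 m.
(1310/2900)^0.37 = 0.7453
19100^0.45 = 84.42
1.62^-0.23 = 0.8950
Denominator = 1.27 × 0.7453 × 84.42 × 0.8950 = 71.52
D / 71.52 = 21600 / 71.52 = 302.0
d = 302.0^(1/0.82) = 302.0^1.2195 = 1058 m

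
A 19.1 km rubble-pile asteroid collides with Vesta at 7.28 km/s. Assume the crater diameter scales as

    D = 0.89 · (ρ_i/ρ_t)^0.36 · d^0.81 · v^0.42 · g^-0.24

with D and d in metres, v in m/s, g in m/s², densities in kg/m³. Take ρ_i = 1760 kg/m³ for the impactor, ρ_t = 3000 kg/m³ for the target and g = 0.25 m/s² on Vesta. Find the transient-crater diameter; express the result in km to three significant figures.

In SI units: d = 19100 m, v = 7280 m/s.
(ρ_i/ρ_t)^0.36 = (1760/3000)^0.36 = 0.8253
d^0.81 = 19100^0.81 = 2935
v^0.42 = 7280^0.42 = 41.89
g^-0.24 = 0.25^-0.24 = 1.395
D = 0.89 × 0.8253 × 2935 × 41.89 × 1.395 = 1.260 × 10^5 m
   = 126.0 km

D ≈ 126 km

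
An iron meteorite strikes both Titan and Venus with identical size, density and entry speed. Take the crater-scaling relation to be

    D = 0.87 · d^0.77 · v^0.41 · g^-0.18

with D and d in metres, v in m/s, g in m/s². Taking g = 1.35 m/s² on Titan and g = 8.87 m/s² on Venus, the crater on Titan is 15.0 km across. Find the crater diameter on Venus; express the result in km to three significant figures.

D ≈ 10.7 km

All impactor-dependent factors cancel in the ratio, leaving D_Venus/D_Titan = (g_Venus/g_Titan)^-0.18.
(8.87/1.35)^-0.18 = 6.570^-0.18 = 0.7126
D_Venus = 0.7126 × 15.0 km = 10.7 km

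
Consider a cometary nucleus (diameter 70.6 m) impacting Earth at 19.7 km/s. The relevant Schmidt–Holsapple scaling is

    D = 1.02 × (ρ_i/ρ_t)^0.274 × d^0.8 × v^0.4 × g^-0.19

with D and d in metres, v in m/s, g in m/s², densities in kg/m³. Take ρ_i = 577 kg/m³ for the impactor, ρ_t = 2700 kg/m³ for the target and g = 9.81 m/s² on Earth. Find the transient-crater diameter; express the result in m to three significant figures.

D ≈ 681 m

In SI units: v = 19700 m/s.
(ρ_i/ρ_t)^0.274 = (577/2700)^0.274 = 0.6552
d^0.8 = 70.6^0.8 = 30.13
v^0.4 = 19700^0.4 = 52.21
g^-0.19 = 9.81^-0.19 = 0.6480
D = 1.02 × 0.6552 × 30.13 × 52.21 × 0.6480 = 681.2 m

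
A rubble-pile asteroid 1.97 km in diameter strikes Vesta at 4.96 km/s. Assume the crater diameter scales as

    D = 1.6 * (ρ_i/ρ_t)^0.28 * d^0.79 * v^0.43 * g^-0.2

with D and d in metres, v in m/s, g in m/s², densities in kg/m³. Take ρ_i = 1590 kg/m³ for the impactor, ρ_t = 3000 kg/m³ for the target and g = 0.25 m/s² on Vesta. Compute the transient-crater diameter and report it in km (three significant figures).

In SI units: d = 1970 m, v = 4960 m/s.
(ρ_i/ρ_t)^0.28 = (1590/3000)^0.28 = 0.8371
d^0.79 = 1970^0.79 = 400.5
v^0.43 = 4960^0.43 = 38.82
g^-0.2 = 0.25^-0.2 = 1.320
D = 1.6 × 0.8371 × 400.5 × 38.82 × 1.320 = 27487 m
   = 27.49 km

D ≈ 27.5 km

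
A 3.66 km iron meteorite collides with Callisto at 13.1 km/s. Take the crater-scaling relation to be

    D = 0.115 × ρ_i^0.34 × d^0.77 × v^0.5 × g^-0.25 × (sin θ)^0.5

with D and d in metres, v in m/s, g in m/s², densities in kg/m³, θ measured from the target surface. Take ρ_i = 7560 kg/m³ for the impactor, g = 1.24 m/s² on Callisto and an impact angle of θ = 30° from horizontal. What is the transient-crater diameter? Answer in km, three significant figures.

In SI units: d = 3660 m, v = 13100 m/s.
ρ_i^0.34 = 7560^0.34 = 20.83
d^0.77 = 3660^0.77 = 554.5
v^0.5 = 13100^0.5 = 114.5
g^-0.25 = 1.24^-0.25 = 0.9476
(sin 30°)^0.5 = 0.5000^0.5 = 0.7071
D = 0.115 × 20.83 × 554.5 × 114.5 × 0.9476 × 0.7071 = 1.019 × 10^5 m
   = 101.9 km

D ≈ 102 km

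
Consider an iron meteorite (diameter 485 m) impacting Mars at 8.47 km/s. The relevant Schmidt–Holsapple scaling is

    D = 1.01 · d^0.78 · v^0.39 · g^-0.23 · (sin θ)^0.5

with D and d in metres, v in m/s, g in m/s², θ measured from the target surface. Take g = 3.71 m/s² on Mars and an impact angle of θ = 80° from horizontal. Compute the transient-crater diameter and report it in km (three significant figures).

D ≈ 3.14 km

In SI units: v = 8470 m/s.
d^0.78 = 485^0.78 = 124.4
v^0.39 = 8470^0.39 = 34.03
g^-0.23 = 3.71^-0.23 = 0.7397
(sin 80°)^0.5 = 0.9848^0.5 = 0.9924
D = 1.01 × 124.4 × 34.03 × 0.7397 × 0.9924 = 3139 m
   = 3.139 km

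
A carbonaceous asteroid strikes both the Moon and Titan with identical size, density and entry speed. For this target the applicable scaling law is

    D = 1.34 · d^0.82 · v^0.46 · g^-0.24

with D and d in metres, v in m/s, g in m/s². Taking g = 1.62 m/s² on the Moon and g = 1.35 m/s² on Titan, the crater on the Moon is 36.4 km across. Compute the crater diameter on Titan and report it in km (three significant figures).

D ≈ 38.0 km

All impactor-dependent factors cancel in the ratio, leaving D_Titan/D_Moon = (g_Titan/g_Moon)^-0.24.
(1.35/1.62)^-0.24 = 0.8333^-0.24 = 1.045
D_Titan = 1.045 × 36.4 km = 38.0 km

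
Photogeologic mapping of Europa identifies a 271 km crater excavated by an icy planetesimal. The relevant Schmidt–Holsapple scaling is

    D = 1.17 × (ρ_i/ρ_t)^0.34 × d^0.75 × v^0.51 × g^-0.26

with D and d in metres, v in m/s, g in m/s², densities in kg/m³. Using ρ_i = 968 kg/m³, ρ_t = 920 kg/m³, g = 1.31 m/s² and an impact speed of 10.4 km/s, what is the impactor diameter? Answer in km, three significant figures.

d ≈ 28.3 km

Rearranging for d: d = [D / (1.17 · (968/920)^0.34 · 10400^0.51 · 1.31^-0.26)]^(1/0.75).
D = 271000 m.
(968/920)^0.34 = 1.017
10400^0.51 = 111.9
1.31^-0.26 = 0.9322
Denominator = 1.17 × 1.017 × 111.9 × 0.9322 = 124.1
D / 124.1 = 271000 / 124.1 = 2184
d = 2184^(1/0.75) = 2184^1.3333 = 28329 m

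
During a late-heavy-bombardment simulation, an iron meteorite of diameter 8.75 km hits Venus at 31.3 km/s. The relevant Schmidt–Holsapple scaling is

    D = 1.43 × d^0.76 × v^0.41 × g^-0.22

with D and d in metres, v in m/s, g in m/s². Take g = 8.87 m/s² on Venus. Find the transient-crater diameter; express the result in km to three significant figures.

D ≈ 61.1 km

In SI units: d = 8750 m, v = 31300 m/s.
d^0.76 = 8750^0.76 = 990.7
v^0.41 = 31300^0.41 = 69.69
g^-0.22 = 8.87^-0.22 = 0.6187
D = 1.43 × 990.7 × 69.69 × 0.6187 = 61084 m
   = 61.08 km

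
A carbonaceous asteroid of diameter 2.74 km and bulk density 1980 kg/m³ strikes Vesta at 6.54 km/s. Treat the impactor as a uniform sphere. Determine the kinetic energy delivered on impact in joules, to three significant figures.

E ≈ 4.56 × 10^20 J

d = 2740 m; v = 6540 m/s.
Mass m = (π/6) ρ d³ = (π/6) × 1980 × (2740)³ = 2.133 × 10^13 kg
E = ½ m v² = 0.5 × 2.133 × 10^13 × (6540)² = 4.562 × 10^20 J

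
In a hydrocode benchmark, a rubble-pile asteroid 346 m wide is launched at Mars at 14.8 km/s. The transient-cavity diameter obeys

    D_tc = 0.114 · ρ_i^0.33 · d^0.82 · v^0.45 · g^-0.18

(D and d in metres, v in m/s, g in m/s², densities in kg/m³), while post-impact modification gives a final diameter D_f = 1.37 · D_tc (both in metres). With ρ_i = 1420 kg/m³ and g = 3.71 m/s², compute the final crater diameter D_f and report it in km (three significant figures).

D_f ≈ 12.3 km

v = 14800 m/s.
ρ_i^0.33 = 1420^0.33 = 10.97
d^0.82 = 346^0.82 = 120.8
v^0.45 = 14800^0.45 = 75.27
g^-0.18 = 3.71^-0.18 = 0.7898
D_tc = 0.114 × 10.97 × 120.8 × 75.27 × 0.7898 = 8981 m
D_f = 1.37 × 8981 = 12304 m
     = 12.30 km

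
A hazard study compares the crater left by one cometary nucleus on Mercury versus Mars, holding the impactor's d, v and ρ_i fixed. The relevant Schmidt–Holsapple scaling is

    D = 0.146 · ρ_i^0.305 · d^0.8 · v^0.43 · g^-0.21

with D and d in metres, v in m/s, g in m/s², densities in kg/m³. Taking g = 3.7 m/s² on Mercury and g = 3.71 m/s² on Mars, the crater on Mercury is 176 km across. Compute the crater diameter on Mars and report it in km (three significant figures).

D ≈ 176 km

All impactor-dependent factors cancel in the ratio, leaving D_Mars/D_Mercury = (g_Mars/g_Mercury)^-0.21.
(3.71/3.7)^-0.21 = 1.003^-0.21 = 0.9994
D_Mars = 0.9994 × 176 km = 176 km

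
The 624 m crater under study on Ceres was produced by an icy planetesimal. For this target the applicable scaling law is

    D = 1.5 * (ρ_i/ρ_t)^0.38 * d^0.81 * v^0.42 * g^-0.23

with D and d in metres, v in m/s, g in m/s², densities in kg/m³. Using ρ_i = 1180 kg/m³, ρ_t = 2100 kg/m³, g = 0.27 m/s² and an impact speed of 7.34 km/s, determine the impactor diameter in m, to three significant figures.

d ≈ 15.3 m

Rearranging for d: d = [D / (1.5 · (1180/2100)^0.38 · 7340^0.42 · 0.27^-0.23)]^(1/0.81).
(1180/2100)^0.38 = 0.8033
7340^0.42 = 42.03
0.27^-0.23 = 1.351
Denominator = 1.5 × 0.8033 × 42.03 × 1.351 = 68.42
D / 68.42 = 624 / 68.42 = 9.120
d = 9.120^(1/0.81) = 9.120^1.2346 = 15.32 m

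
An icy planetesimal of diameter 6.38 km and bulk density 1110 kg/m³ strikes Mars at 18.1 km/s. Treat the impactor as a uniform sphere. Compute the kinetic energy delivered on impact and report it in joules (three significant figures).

E ≈ 2.47 × 10^22 J

d = 6380 m; v = 18100 m/s.
Mass m = (π/6) ρ d³ = (π/6) × 1110 × (6380)³ = 1.509 × 10^14 kg
E = ½ m v² = 0.5 × 1.509 × 10^14 × (18100)² = 2.472 × 10^22 J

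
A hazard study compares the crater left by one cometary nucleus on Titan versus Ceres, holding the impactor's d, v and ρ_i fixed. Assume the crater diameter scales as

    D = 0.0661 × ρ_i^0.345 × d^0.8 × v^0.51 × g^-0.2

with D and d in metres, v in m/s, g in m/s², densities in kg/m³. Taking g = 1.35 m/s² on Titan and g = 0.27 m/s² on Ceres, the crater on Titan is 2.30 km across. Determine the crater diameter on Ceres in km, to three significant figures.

D ≈ 3.17 km

All impactor-dependent factors cancel in the ratio, leaving D_Ceres/D_Titan = (g_Ceres/g_Titan)^-0.2.
(0.27/1.35)^-0.2 = 0.2000^-0.2 = 1.380
D_Ceres = 1.380 × 2.30 km = 3.17 km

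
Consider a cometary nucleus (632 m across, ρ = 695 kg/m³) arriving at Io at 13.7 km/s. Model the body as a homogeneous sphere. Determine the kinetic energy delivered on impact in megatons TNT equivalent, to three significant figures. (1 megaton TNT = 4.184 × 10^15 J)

E ≈ 2060 Mt TNT

v = 13700 m/s.
Mass m = (π/6) ρ d³ = (π/6) × 695 × (632)³ = 9.186 × 10^10 kg
E = ½ m v² = 0.5 × 9.186 × 10^10 × (13700)² = 8.621 × 10^18 J
   = 8.621 × 10^18 / 4.184×10^15 = 2060 Mt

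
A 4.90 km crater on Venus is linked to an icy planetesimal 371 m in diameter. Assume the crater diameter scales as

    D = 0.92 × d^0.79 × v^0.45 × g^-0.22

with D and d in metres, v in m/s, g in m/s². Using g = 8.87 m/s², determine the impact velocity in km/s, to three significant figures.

v ≈ 17.1 km/s

Rearranging for v: v = [D / (0.92 · 371^0.79 · 8.87^-0.22)]^(1/0.45).
D = 4900 m.
371^0.79 = 107.1
8.87^-0.22 = 0.6187
Denominator = 0.92 × 107.1 × 0.6187 = 60.96
D / 60.96 = 4900 / 60.96 = 80.38
v = 80.38^(1/0.45) = 80.38^2.2222 = 17125 m/s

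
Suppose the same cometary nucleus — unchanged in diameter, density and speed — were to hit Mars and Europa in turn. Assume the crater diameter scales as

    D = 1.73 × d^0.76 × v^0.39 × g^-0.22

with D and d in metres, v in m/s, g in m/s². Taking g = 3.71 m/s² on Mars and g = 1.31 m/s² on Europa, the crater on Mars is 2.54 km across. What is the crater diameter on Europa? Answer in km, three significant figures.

All impactor-dependent factors cancel in the ratio, leaving D_Europa/D_Mars = (g_Europa/g_Mars)^-0.22.
(1.31/3.71)^-0.22 = 0.3531^-0.22 = 1.257
D_Europa = 1.257 × 2.54 km = 3.19 km

D ≈ 3.19 km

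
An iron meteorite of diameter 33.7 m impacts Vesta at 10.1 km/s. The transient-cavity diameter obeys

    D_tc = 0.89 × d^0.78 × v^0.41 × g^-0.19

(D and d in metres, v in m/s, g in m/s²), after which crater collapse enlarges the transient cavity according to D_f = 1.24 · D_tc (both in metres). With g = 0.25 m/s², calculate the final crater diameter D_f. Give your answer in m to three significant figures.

v = 10100 m/s.
d^0.78 = 33.7^0.78 = 15.54
v^0.41 = 10100^0.41 = 43.83
g^-0.19 = 0.25^-0.19 = 1.301
D_tc = 0.89 × 15.54 × 43.83 × 1.301 = 788.7 m
D_f = 1.24 × 788.7 = 978.0 m

D_f ≈ 978 m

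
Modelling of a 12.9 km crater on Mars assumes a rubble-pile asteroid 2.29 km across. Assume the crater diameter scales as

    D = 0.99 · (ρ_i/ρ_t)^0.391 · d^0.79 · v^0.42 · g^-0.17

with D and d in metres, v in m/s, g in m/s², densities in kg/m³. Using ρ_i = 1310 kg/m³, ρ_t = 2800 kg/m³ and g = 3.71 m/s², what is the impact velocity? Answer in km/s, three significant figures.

Rearranging for v: v = [D / (0.99 · (1310/2800)^0.391 · 2290^0.79 · 3.71^-0.17)]^(1/0.42).
D = 12900 m.
(1310/2800)^0.391 = 0.7430
2290^0.79 = 451.1
3.71^-0.17 = 0.8002
Denominator = 0.99 × 0.7430 × 451.1 × 0.8002 = 265.5
D / 265.5 = 12900 / 265.5 = 48.59
v = 48.59^(1/0.42) = 48.59^2.381 = 10367 m/s

v ≈ 10.4 km/s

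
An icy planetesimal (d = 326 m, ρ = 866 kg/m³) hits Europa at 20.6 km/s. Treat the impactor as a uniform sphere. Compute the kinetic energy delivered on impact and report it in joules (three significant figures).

v = 20600 m/s.
Mass m = (π/6) ρ d³ = (π/6) × 866 × (326)³ = 1.571 × 10^10 kg
E = ½ m v² = 0.5 × 1.571 × 10^10 × (20600)² = 3.333 × 10^18 J

E ≈ 3.33 × 10^18 J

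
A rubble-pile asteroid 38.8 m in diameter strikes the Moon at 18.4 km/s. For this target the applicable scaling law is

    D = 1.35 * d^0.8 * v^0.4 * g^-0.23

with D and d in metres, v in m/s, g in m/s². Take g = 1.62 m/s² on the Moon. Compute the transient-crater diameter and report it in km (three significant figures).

D ≈ 1.15 km

In SI units: v = 18400 m/s.
d^0.8 = 38.8^0.8 = 18.67
v^0.4 = 18400^0.4 = 50.81
g^-0.23 = 1.62^-0.23 = 0.8950
D = 1.35 × 18.67 × 50.81 × 0.8950 = 1146 m
   = 1.146 km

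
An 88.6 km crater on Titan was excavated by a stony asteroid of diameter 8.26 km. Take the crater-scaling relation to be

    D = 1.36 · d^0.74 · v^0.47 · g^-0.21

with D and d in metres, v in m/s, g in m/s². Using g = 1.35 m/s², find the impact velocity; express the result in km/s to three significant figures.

Rearranging for v: v = [D / (1.36 · 8260^0.74 · 1.35^-0.21)]^(1/0.47).
D = 88600 m.
8260^0.74 = 791.7
1.35^-0.21 = 0.9389
Denominator = 1.36 × 791.7 × 0.9389 = 1011
D / 1011 = 88600 / 1011 = 87.64
v = 87.64^(1/0.47) = 87.64^2.1277 = 13598 m/s

v ≈ 13.6 km/s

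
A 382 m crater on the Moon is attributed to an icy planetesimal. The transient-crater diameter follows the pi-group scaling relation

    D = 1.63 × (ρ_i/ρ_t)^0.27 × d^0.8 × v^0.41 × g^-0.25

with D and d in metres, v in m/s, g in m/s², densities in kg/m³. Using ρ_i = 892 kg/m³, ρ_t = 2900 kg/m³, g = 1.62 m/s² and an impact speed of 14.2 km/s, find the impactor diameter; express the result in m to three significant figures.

Rearranging for d: d = [D / (1.63 · (892/2900)^0.27 · 14200^0.41 · 1.62^-0.25)]^(1/0.8).
(892/2900)^0.27 = 0.7274
14200^0.41 = 50.40
1.62^-0.25 = 0.8864
Denominator = 1.63 × 0.7274 × 50.40 × 0.8864 = 52.97
D / 52.97 = 382 / 52.97 = 7.212
d = 7.212^(1/0.8) = 7.212^1.25 = 11.82 m

d ≈ 11.8 m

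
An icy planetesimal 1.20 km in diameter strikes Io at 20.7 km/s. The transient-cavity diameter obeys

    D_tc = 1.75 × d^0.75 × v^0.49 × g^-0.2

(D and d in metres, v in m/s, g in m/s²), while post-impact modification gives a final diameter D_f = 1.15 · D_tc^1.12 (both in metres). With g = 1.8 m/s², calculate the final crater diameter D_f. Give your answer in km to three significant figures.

In SI: d = 1200 m, v = 20700 m/s.
d^0.75 = 1200^0.75 = 203.9
v^0.49 = 20700^0.49 = 130.3
g^-0.2 = 1.8^-0.2 = 0.8891
D_tc = 1.75 × 203.9 × 130.3 × 0.8891 = 41340 m
D_f = 1.15 × (41340)^1.12 = 1.702 × 10^5 m
     = 170.2 km

D_f ≈ 170 km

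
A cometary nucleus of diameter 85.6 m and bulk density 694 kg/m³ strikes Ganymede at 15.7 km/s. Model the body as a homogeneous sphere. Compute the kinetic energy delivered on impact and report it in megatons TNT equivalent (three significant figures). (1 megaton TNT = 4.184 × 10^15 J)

v = 15700 m/s.
Mass m = (π/6) ρ d³ = (π/6) × 694 × (85.6)³ = 2.279 × 10^8 kg
E = ½ m v² = 0.5 × 2.279 × 10^8 × (15700)² = 2.809 × 10^16 J
   = 2.809 × 10^16 / 4.184×10^15 = 6.714 Mt

E ≈ 6.71 Mt TNT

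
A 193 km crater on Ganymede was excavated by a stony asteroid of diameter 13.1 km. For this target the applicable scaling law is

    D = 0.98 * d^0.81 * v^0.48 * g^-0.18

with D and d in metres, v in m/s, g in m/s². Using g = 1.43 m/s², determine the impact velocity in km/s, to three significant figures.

v ≈ 13.8 km/s

Rearranging for v: v = [D / (0.98 · 13100^0.81 · 1.43^-0.18)]^(1/0.48).
D = 193000 m.
13100^0.81 = 2163
1.43^-0.18 = 0.9376
Denominator = 0.98 × 2163 × 0.9376 = 1987
D / 1987 = 193000 / 1987 = 97.13
v = 97.13^(1/0.48) = 97.13^2.0833 = 13812 m/s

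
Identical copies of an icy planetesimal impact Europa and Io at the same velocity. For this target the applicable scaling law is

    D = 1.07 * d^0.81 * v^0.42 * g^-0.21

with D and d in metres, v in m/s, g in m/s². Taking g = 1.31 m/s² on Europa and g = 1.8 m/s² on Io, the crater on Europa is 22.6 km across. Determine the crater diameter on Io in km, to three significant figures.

All impactor-dependent factors cancel in the ratio, leaving D_Io/D_Europa = (g_Io/g_Europa)^-0.21.
(1.8/1.31)^-0.21 = 1.374^-0.21 = 0.9355
D_Io = 0.9355 × 22.6 km = 21.1 km

D ≈ 21.1 km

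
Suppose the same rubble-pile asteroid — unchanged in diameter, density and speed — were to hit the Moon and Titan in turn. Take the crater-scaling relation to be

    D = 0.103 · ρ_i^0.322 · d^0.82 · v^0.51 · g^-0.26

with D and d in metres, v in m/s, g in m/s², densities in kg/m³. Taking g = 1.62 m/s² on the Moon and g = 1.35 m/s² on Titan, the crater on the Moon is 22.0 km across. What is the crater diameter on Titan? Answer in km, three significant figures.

All impactor-dependent factors cancel in the ratio, leaving D_Titan/D_Moon = (g_Titan/g_Moon)^-0.26.
(1.35/1.62)^-0.26 = 0.8333^-0.26 = 1.049
D_Titan = 1.049 × 22.0 km = 23.1 km

D ≈ 23.1 km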